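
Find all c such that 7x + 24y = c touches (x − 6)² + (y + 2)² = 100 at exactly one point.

Tangency holds when the distance from the centre (6, −2) to the line equals the radius 10:
|7·6 + 24·(−2) − c| / √625 = 10
|c − (−6)| = 10·25, so c = 244 or c = −256.

c = −256 or c = 244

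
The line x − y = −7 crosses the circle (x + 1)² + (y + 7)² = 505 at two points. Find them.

(−22, −15) and (7, 14)

From the line, y = x + 7. Substituting:
2x² + 30x − 308 = 0  ⟹  x² + 15x − 154 = 0
x = 7 or x = −22, giving (7, 14) and (−22, −15).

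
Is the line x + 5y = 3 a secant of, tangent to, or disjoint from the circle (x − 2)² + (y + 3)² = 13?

Substituting the line into the circle gives 26x² − 136x + 99 = 0.
Δ = 18496 − 10296 = 8200.
Two real roots: the line is a secant.

secant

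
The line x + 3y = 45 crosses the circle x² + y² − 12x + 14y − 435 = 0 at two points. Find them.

(0, 15) and (24, 7)

Substitute y = (45 − x)/3:
10x² − 240x = 0  ⟹  x² − 24x = 0
x = 24 or x = 0, giving (24, 7) and (0, 15).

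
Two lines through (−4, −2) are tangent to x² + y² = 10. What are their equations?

Let a tangent through (−4, −2) have slope m. Its distance from (0, 0) must equal √10:
[m·(4) − (2)]² = 10(m² + 1)
3m² − 8m − 3 = 0, so m = 3 or m = −1/3.
With m = 3: 3x − y = −10. With m = −1/3: x + 3y = −10.

3x − y = −10 and x + 3y = −10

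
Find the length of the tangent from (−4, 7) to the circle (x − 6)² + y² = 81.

Centre (6, 0), r² = 81. |PO|² = (−10)² + (7)² = 149.
The tangent meets the radius at right angles, so tangent² = |PO|² − r² = 149 − 81 = 68.

2√17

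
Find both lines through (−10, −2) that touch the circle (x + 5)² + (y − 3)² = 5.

Let a tangent through (−10, −2) have slope m. Its distance from (−5, 3) must equal √5:
[m·(5) − (5)]² = 5(m² + 1)
2m² − 5m + 2 = 0, so m = 2 or m = 1/2.
With m = 2: 2x − y = −18. With m = 1/2: x − 2y = −6.

2x − y = −18 and x − 2y = −6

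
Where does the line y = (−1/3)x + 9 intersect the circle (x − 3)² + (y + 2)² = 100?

Express y = (27 − x)/3 and substitute into the circle:
10x² − 120x + 270 = 0  ⟹  x² − 12x + 27 = 0
x = 9 or x = 3, giving (9, 6) and (3, 8).

(3, 8) and (9, 6)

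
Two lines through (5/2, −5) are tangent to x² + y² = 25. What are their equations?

y = −5 and 4x − 3y = 25

Let a tangent through (5/2, −5) have slope m. Its distance from (0, 0) must equal 5:
[m·(−5/2) − (5)]² = 25(m² + 1)
3m² − 4m = 0, so m = 0 or m = 4/3.
With m = 0: y = −5. With m = 4/3: 4x − 3y = 25.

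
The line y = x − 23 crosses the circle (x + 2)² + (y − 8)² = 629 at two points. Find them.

(8, −15) and (21, −2)

From the line, y = x − 23. Substituting:
2x² − 58x + 336 = 0  ⟹  x² − 29x + 168 = 0
x = 21 or x = 8, giving (21, −2) and (8, −15).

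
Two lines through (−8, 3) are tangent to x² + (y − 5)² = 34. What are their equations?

3x + 5y = −9 and 5x − 3y = −49

Let a tangent through (−8, 3) have slope m. Its distance from (0, 5) must equal √34:
[m·(8) − (2)]² = 34(m² + 1)
15m² − 16m − 15 = 0, so m = −3/5 or m = 5/3.
Through (−8, 3) these give 3x + 5y = −9 and 5x − 3y = −49.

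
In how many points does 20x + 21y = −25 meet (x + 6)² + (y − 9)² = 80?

2

Substituting the line into the circle gives 841x² + 13852x + 26392 = 0.
Discriminant = (13852)² − 4·841·(26392) = 103095216 > 0.
Two real roots: the line is a secant.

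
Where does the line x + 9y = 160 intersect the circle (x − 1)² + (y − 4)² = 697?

Express y = (160 − x)/9 and substitute into the circle:
82x² − 410x − 41000 = 0  ⟹  x² − 5x − 500 = 0
x = 25 or x = −20, giving (25, 15) and (−20, 20).

(−20, 20) and (25, 15)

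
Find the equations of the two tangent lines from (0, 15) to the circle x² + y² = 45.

Write the tangent as mx − y + (15 − m·(0)) = 0 and set its distance from the centre to 3√5:
[m·(0) − (−15)]² = 45(m² + 1)
m² − 4 = 0, so m = −2 or m = 2.
Through (0, 15) these give 2x + y = 15 and 2x − y = −15.

2x + y = 15 and 2x − y = −15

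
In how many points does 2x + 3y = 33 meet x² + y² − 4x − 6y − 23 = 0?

d² = (2·2 + 3·3 − (33))²/13 = 400/13; r² = 36.
Since d² < r², the line cuts the circle twice.

2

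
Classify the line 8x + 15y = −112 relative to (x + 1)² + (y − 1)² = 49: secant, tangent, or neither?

Substituting the line into the circle gives 289x² + 2482x + 5329 = 0.
Discriminant = (2482)² − 4·289·(5329) = 0.
A repeated root: the line is tangent.

tangent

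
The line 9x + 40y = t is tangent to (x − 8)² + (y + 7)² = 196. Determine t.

t = −782 or t = 366

The line touches the circle iff its distance from (8, −7) is 14:
|9·8 + 40·(−7) − t| / √1681 = 14
|t − (−208)| = 14·41, so t = 366 or t = −782.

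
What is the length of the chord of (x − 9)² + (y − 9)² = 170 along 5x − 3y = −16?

4√34

Express y = (16 + 5x)/3 and substitute into the circle:
34x² − 272x − 680 = 0  ⟹  x² − 8x − 20 = 0
x = 10 or x = −2, giving (10, 22) and (−2, 2).
|(10, 22) − (−2, 2)| = √((12)² + (20)²) = 4√34.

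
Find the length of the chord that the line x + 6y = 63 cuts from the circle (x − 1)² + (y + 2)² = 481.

The distance from (1, −2) to the line is 74/√37, and r² = 481.
Half the chord is √(r² − d²) = √(333), so the full chord is 6√37.

6√37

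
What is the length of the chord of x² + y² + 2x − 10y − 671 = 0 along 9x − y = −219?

Substitute y = 9x + 219:
82x² + 3854x + 45100 = 0  ⟹  x² + 47x + 550 = 0
x = −22 or x = −25, giving (−22, 21) and (−25, −6).
Chord length = distance between (−22, 21) and (−25, −6) = √738 = 3√82.

3√82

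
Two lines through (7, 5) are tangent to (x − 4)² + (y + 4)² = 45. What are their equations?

x − 2y = −3 and 2x + y = 19

Write the tangent as mx − y + (5 − m·(7)) = 0 and set its distance from the centre to 3√5:
[m·(−3) − (−9)]² = 45(m² + 1)
2m² + 3m − 2 = 0, so m = 1/2 or m = −2.
Through (7, 5) these give x − 2y = −3 and 2x + y = 19.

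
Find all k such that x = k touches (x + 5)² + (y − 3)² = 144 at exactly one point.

Tangency holds when the distance from the centre (−5, 3) to the line equals the radius 12:
|1·(−5) + 0·3 − k| / √1 = 12
|k − (−5)| = 12, so k = 7 or k = −17.

k = −17 or k = 7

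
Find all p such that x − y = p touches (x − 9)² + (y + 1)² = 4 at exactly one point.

p = 10 ± 2√2

For a tangent, require d(centre, line) = r = 2.
|1·9 − 1·(−1) − p| / √2 = 2
|p − (10)| = 2√2.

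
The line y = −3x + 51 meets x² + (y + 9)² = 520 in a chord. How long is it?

8√10

Substitute y = −3x + 51:
10x² − 360x + 3080 = 0  ⟹  x² − 36x + 308 = 0
x = 22 or x = 14, giving (22, −15) and (14, 9).
|(22, −15) − (14, 9)| = √((8)² + (−24)²) = 8√10.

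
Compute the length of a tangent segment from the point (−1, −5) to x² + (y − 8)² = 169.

With centre O = (0, 8), |OP|² = 170 and r² = 169.
By the tangent–radius right angle, tangent length = √(|PO|² − r²) = √1 = 1.

1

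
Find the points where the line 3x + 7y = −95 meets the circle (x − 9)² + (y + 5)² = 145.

(1, −14) and (8, −17)

Substitute y = (−95 − 3x)/7:
58x² − 522x + 464 = 0  ⟹  x² − 9x + 8 = 0
x = 8 or x = 1, giving (8, −17) and (1, −14).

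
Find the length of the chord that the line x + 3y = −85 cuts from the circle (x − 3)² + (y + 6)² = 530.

4√10

Substitute y = (−85 − x)/3:
10x² + 80x − 200 = 0  ⟹  x² + 8x − 20 = 0
x = 2 or x = −10, giving (2, −29) and (−10, −25).
Chord length = distance between (2, −29) and (−10, −25) = √160 = 4√10.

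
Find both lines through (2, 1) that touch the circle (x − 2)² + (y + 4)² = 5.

2x + y = 5 and 2x − y = 3

Write the tangent as mx − y + (1 − m·(2)) = 0 and set its distance from the centre to √5:
[m·(0) − (−5)]² = 5(m² + 1)
m² − 4 = 0, so m = −2 or m = 2.
With m = −2: 2x + y = 5. With m = 2: 2x − y = 3.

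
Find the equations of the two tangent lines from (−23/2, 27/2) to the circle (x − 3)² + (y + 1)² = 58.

7x + 3y = −40 and 3x + 7y = 60

A line y − (27/2) = m(x − (−23/2)) is tangent when its distance from (3, −1) is √58:
(29/2m − (−29/2))² = 58(m² + 1)
21m² + 58m + 21 = 0, so m = −7/3 or m = −3/7.
With m = −7/3: 7x + 3y = −40. With m = −3/7: 3x + 7y = 60.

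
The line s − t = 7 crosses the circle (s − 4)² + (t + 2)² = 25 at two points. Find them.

Express t = s − 7 and substitute into the circle:
2s² − 18s + 16 = 0  ⟹  s² − 9s + 8 = 0
s = 8 or s = 1, giving (8, 1) and (1, −6).

(1, −6) and (8, 1)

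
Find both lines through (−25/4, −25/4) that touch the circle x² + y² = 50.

x + 7y = −50 and 7x + y = −50

Write the tangent as mx − y + (−25/4 − m·(−25/4)) = 0 and set its distance from the centre to 5√2:
[m·(25/4) − (25/4)]² = 50(m² + 1)
7m² + 50m + 7 = 0, so m = −1/7 or m = −7.
With m = −1/7: x + 7y = −50. With m = −7: 7x + y = −50.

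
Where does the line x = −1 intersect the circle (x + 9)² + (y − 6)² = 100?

(−1, 0) and (−1, 12)

The line gives x = −1. Substituting into the circle:
y² − 12y = 0
y = 12 or y = 0, giving (−1, 12) and (−1, 0).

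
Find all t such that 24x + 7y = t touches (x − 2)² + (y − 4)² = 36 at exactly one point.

t = −74 or t = 226

The line touches the circle iff its distance from (2, 4) is 6:
|24·2 + 7·4 − t| / √625 = 6
|t − (76)| = 6·25, so t = 226 or t = −74.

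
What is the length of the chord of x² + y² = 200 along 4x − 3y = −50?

20

From the line, y = (50 + 4x)/3. Substituting:
25x² + 400x + 700 = 0  ⟹  x² + 16x + 28 = 0
x = −2 or x = −14, giving (−2, 14) and (−14, −2).
|(−2, 14) − (−14, −2)| = √((12)² + (16)²) = 20.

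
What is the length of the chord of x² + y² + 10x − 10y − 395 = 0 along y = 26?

The distance from (−5, 5) to the line is 21, and r² = 445.
Half the chord is √(r² − d²) = √(4), so the full chord is 4.

4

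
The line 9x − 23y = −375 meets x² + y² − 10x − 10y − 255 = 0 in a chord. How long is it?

Substitute y = (375 + 9x)/23:
610x² − 610x − 80520 = 0  ⟹  x² − x − 132 = 0
x = 12 or x = −11, giving (12, 21) and (−11, 12).
|(12, 21) − (−11, 12)| = √((23)² + (9)²) = √610.

√610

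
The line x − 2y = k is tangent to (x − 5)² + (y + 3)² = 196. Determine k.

Tangency holds when the distance from the centre (5, −3) to the line equals the radius 14:
|1·5 − 2·(−3) − k| / √5 = 14
|k − (11)| = 14√5.

k = 11 ± 14√5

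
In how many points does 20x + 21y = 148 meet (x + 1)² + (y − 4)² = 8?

Substituting the line into the circle gives 841x² − 1678x + 1009 = 0.
Δ = 2815684 − 3394276 = −578592.
No real roots: the line does not meet the circle.

0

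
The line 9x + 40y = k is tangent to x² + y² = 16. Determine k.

k = −164 or k = 164

The line touches the circle iff its distance from (0, 0) is 4:
|9·0 + 40·0 − k| / √1681 = 4
|k| = 4·41, so k = 164 or k = −164.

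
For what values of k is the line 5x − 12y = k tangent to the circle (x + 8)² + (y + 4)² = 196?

For a tangent, require d(centre, line) = r = 14.
|5·(−8) − 12·(−4) − k| / √169 = 14
|k − (8)| = 14·13, so k = 190 or k = −174.

k = −174 or k = 190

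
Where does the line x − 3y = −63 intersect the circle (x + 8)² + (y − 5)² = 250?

Substitute y = (63 + x)/3:
10x² + 240x + 630 = 0  ⟹  x² + 24x + 63 = 0
x = −3 or x = −21, giving (−3, 20) and (−21, 14).

(−21, 14) and (−3, 20)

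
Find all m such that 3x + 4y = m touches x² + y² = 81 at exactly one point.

m = −45 or m = 45

For a tangent, require d(centre, line) = r = 9.
|3·0 + 4·0 − m| / √25 = 9
|m| = 9·5, so m = 45 or m = −45.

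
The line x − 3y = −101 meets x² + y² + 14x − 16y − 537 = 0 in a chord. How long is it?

Express y = (101 + x)/3 and substitute into the circle:
10x² + 280x + 520 = 0  ⟹  x² + 28x + 52 = 0
x = −2 or x = −26, giving (−2, 33) and (−26, 25).
|(−2, 33) − (−26, 25)| = √((24)² + (8)²) = 8√10.

8√10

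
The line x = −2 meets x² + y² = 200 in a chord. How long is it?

28

The line gives x = −2. Substituting into the circle:
y² − 196 = 0
y = 14 or y = −14, giving (−2, 14) and (−2, −14).
Chord length = distance between (−2, 14) and (−2, −14) = √784 = 28.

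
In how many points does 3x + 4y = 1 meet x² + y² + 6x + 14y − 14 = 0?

2

Substituting the line into the circle gives 25x² − 78x − 167 = 0.
Δ = 6084 − (−16700) = 22784.
Two real roots: the line is a secant.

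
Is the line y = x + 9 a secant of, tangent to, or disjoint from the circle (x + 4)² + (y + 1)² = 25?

d² = (1·(−4) − 1·(−1) − (−9))²/2 = 18; r² = 25.
Since d² < r², the line cuts the circle twice.

secant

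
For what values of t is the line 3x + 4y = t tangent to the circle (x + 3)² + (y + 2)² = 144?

t = −77 or t = 43

Tangency holds when the distance from the centre (−3, −2) to the line equals the radius 12:
|3·(−3) + 4·(−2) − t| / √25 = 12
|t − (−17)| = 12·5, so t = 43 or t = −77.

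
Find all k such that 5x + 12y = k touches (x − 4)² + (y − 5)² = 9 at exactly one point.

The line touches the circle iff its distance from (4, 5) is 3:
|5·4 + 12·5 − k| / √169 = 3
|k − (80)| = 3·13, so k = 119 or k = 41.

k = 41 or k = 119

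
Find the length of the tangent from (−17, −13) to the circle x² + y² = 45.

With centre O = (0, 0), |OP|² = 458 and r² = 45.
By the tangent–radius right angle, tangent length = √(|PO|² − r²) = √413.

√413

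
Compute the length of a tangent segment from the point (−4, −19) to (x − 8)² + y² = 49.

With centre O = (8, 0), |OP|² = 505 and r² = 49.
Power of the point: PT² = |PO|² − r² = 456, so PT = 2√114.

2√114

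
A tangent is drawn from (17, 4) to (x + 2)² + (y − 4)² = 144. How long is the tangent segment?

With centre O = (−2, 4), |OP|² = 361 and r² = 144.
By the tangent–radius right angle, tangent length = √(|PO|² − r²) = √217.

√217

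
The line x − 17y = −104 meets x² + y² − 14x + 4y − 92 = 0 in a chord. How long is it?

√290

Substitute y = (104 + x)/17:
290x² − 3770x − 8700 = 0  ⟹  x² − 13x − 30 = 0
x = 15 or x = −2, giving (15, 7) and (−2, 6).
|(15, 7) − (−2, 6)| = √((17)² + (1)²) = √290.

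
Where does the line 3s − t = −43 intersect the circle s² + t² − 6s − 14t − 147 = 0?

From the line, t = 3s + 43. Substituting:
10s² + 210s + 1100 = 0  ⟹  s² + 21s + 110 = 0
s = −10 or s = −11, giving (−10, 13) and (−11, 10).

(−11, 10) and (−10, 13)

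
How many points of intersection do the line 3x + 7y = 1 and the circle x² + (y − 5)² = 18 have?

0

Substituting the line into the circle gives 58x² + 204x + 274 = 0.
Discriminant = (204)² − 4·58·(274) = −21952 < 0.
No real roots: the line does not meet the circle.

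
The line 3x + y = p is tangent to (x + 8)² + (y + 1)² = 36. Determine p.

The line touches the circle iff its distance from (−8, −1) is 6:
|3·(−8) + 1·(−1) − p| / √10 = 6
|p − (−25)| = 6√10.

p = −25 ± 6√10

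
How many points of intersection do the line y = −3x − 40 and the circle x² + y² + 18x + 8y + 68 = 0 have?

Centre (−9, −4), r² = 29. Distance² from centre to line = (9)²/10 = 81/10.
Since d² < r², the line cuts the circle twice.

2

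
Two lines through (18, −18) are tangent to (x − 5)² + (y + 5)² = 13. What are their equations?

2x + 3y = −18 and 3x + 2y = 18

A line y − (−18) = m(x − (18)) is tangent when its distance from (5, −5) is √13:
[m·(−13) − (13)]² = 13(m² + 1)
6m² + 13m + 6 = 0, so m = −2/3 or m = −3/2.
With m = −2/3: 2x + 3y = −18. With m = −3/2: 3x + 2y = 18.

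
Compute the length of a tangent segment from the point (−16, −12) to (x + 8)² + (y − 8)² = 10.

Centre (−8, 8), r² = 10. |PO|² = (−8)² + (−20)² = 464.
By the tangent–radius right angle, tangent length = √(|PO|² − r²) = √454.

√454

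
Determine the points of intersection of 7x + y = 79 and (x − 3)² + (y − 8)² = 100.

(9, 16) and (11, 2)

Express y = −7x + 79 and substitute into the circle:
50x² − 1000x + 4950 = 0  ⟹  x² − 20x + 99 = 0
x = 11 or x = 9, giving (11, 2) and (9, 16).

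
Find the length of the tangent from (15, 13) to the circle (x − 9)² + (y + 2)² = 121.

2√35

Centre (9, −2), r² = 121. |PO|² = (6)² + (15)² = 261.
The tangent meets the radius at right angles, so tangent² = |PO|² − r² = 261 − 121 = 140.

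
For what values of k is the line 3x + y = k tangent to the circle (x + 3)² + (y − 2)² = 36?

k = −7 ± 6√10

The line touches the circle iff its distance from (−3, 2) is 6:
|3·(−3) + 1·2 − k| / √10 = 6
|k − (−7)| = 6√10.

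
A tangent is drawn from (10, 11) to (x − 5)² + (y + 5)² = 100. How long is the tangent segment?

The centre is (5, −5) and r = 10. The square of the distance from P to the centre is 25 + 256 = 281.
By the tangent–radius right angle, tangent length = √(|PO|² − r²) = √181.

√181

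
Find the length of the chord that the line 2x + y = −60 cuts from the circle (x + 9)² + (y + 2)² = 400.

Centre (−9, −2), r² = 400. Perpendicular distance d from centre to line = |40| / √5 = 40/√5.
Chord = 2√(r² − d²) = 2·√(80) = 8√5.

8√5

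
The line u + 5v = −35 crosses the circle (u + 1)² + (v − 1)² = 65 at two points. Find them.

Express v = (−35 − u)/5 and substitute into the circle:
26u² + 130u = 0  ⟹  u² + 5u = 0
u = 0 or u = −5, giving (0, −7) and (−5, −6).

(−5, −6) and (0, −7)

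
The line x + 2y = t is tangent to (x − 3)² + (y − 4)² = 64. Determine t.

t = 11 ± 8√5

For a tangent, require d(centre, line) = r = 8.
|1·3 + 2·4 − t| / √5 = 8
|t − (11)| = 8√5.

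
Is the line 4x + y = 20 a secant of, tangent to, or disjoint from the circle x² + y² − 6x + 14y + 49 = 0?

Substituting the line into the circle gives 17x² − 222x + 729 = 0.
Discriminant = (−222)² − 4·17·(729) = −288 < 0.
No real roots: the line does not meet the circle.

disjoint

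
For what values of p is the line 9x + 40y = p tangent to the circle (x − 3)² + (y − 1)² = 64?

p = −261 or p = 395

Tangency holds when the distance from the centre (3, 1) to the line equals the radius 8:
|9·3 + 40·1 − p| / √1681 = 8
|p − (67)| = 8·41, so p = 395 or p = −261.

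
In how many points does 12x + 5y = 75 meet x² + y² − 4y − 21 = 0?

Centre (0, 2), r² = 25. Distance² from centre to line = (−65)²/169 = 25.
Since d² = r², the line is tangent.

1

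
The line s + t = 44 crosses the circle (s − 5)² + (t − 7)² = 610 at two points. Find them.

(14, 30) and (28, 16)

Substitute t = −s + 44:
2s² − 84s + 784 = 0  ⟹  s² − 42s + 392 = 0
s = 28 or s = 14, giving (28, 16) and (14, 30).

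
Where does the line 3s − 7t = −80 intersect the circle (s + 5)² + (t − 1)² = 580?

Substitute t = (80 + 3s)/7:
58s² + 928s − 21866 = 0  ⟹  s² + 16s − 377 = 0
s = 13 or s = −29, giving (13, 17) and (−29, −1).

(−29, −1) and (13, 17)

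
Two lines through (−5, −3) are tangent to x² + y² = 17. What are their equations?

Let a tangent through (−5, −3) have slope m. Its distance from (0, 0) must equal √17:
(5m − (3))² = 17(m² + 1)
4m² − 15m − 4 = 0, so m = 4 or m = −1/4.
Through (−5, −3) these give 4x − y = −17 and x + 4y = −17.

4x − y = −17 and x + 4y = −17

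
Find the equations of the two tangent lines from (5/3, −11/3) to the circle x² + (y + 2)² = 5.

x − 2y = 9 and 2x − y = 7

Write the tangent as mx − y + (−11/3 − m·(5/3)) = 0 and set its distance from the centre to √5:
(−5/3m − (5/3))² = 5(m² + 1)
2m² − 5m + 2 = 0, so m = 1/2 or m = 2.
With m = 1/2: x − 2y = 9. With m = 2: 2x − y = 7.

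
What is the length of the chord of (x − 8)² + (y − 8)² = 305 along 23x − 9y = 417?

√610

The distance from (8, 8) to the line is 305/√610, and r² = 305.
Half the chord is √(r² − d²) = √(305/2), so the full chord is √610.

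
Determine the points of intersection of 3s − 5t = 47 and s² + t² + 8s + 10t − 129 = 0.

(−11, −16) and (9, −4)

From the line, t = (−47 + 3s)/5. Substituting:
34s² + 68s − 3366 = 0  ⟹  s² + 2s − 99 = 0
s = 9 or s = −11, giving (9, −4) and (−11, −16).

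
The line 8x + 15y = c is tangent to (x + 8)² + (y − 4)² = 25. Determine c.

c = −89 or c = 81

The line touches the circle iff its distance from (−8, 4) is 5:
|8·(−8) + 15·4 − c| / √289 = 5
|c − (−4)| = 5·17, so c = 81 or c = −89.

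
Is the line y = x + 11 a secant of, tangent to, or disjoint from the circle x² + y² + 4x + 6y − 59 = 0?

Centre (−2, −3), r² = 72. Distance² from centre to line = (12)²/2 = 72.
Since d² = r², the line is tangent.

tangent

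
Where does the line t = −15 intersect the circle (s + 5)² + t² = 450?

(−20, −15) and (10, −15)

Express t = −15 and substitute into the circle:
s² + 10s − 200 = 0
s = 10 or s = −20, giving (10, −15) and (−20, −15).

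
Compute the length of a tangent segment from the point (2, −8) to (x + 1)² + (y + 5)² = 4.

With centre O = (−1, −5), |OP|² = 18 and r² = 4.
By the tangent–radius right angle, tangent length = √(|PO|² − r²) = √14.

√14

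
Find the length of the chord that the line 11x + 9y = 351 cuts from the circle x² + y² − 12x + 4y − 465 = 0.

Centre (6, −2), r² = 505. Perpendicular distance d from centre to line = |−303| / √202 = 303/√202.
Chord = 2√(r² − d²) = 2·√(101/2) = √202.

√202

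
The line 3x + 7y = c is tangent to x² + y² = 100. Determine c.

c = ±10√58

Tangency holds when the distance from the centre (0, 0) to the line equals the radius 10:
|3·0 + 7·0 − c| / √58 = 10
|c| = 10√58.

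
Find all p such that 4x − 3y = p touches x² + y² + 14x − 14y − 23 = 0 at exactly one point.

p = −104 or p = 6

The line touches the circle iff its distance from (−7, 7) is 11:
|4·(−7) − 3·7 − p| / √25 = 11
|p − (−49)| = 11·5, so p = 6 or p = −104.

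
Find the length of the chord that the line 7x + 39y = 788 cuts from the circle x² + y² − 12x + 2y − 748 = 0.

√1570

From the line, y = (788 − 7x)/39. Substituting:
1570x² − 29830x − 455300 = 0  ⟹  x² − 19x − 290 = 0
x = 29 or x = −10, giving (29, 15) and (−10, 22).
Chord length = distance between (29, 15) and (−10, 22) = √1570 = √1570.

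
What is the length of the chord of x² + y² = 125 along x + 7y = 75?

5√2

Substitute y = (75 − x)/7:
50x² − 150x − 500 = 0  ⟹  x² − 3x − 10 = 0
x = 5 or x = −2, giving (5, 10) and (−2, 11).
|(5, 10) − (−2, 11)| = √((7)² + (−1)²) = 5√2.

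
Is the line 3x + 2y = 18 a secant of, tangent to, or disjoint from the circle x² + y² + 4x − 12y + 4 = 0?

Substituting the line into the circle gives 13x² − 20x − 92 = 0.
Δ = 400 − (−4784) = 5184.
Two real roots: the line is a secant.

secant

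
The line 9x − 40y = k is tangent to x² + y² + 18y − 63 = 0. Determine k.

For a tangent, require d(centre, line) = r = 12.
|9·0 − 40·(−9) − k| / √1681 = 12
|k − (360)| = 12·41, so k = 852 or k = −132.

k = −132 or k = 852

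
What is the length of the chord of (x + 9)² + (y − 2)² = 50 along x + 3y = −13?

4√10

Express y = (−13 − x)/3 and substitute into the circle:
10x² + 200x + 640 = 0  ⟹  x² + 20x + 64 = 0
x = −4 or x = −16, giving (−4, −3) and (−16, 1).
|(−4, −3) − (−16, 1)| = √((12)² + (−4)²) = 4√10.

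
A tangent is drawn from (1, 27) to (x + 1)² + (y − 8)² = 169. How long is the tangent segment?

With centre O = (−1, 8), |OP|² = 365 and r² = 169.
The tangent meets the radius at right angles, so tangent² = |PO|² − r² = 365 − 169 = 196.

14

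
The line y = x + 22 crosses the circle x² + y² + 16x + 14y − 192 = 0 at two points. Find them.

Express y = x + 22 and substitute into the circle:
2x² + 74x + 600 = 0  ⟹  x² + 37x + 300 = 0
x = −12 or x = −25, giving (−12, 10) and (−25, −3).

(−25, −3) and (−12, 10)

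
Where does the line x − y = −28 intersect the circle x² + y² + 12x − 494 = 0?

From the line, y = x + 28. Substituting:
2x² + 68x + 290 = 0  ⟹  x² + 34x + 145 = 0
x = −5 or x = −29, giving (−5, 23) and (−29, −1).

(−29, −1) and (−5, 23)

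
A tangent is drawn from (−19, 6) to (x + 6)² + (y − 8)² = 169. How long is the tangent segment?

Centre (−6, 8), r² = 169. |PO|² = (−13)² + (−2)² = 173.
By the tangent–radius right angle, tangent length = √(|PO|² − r²) = √4 = 2.

2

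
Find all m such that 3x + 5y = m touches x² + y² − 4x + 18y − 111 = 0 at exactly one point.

m = −39 ± 14√34

For a tangent, require d(centre, line) = r = 14.
|3·2 + 5·(−9) − m| / √34 = 14
|m − (−39)| = 14√34.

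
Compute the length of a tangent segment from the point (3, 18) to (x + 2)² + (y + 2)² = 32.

With centre O = (−2, −2), |OP|² = 425 and r² = 32.
Power of the point: PT² = |PO|² − r² = 393, so PT = √393.

√393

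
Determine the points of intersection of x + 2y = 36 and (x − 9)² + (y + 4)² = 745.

Express y = (36 − x)/2 and substitute into the circle:
5x² − 160x − 720 = 0  ⟹  x² − 32x − 144 = 0
x = 36 or x = −4, giving (36, 0) and (−4, 20).

(−4, 20) and (36, 0)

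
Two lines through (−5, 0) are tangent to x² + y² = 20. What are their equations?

A line y − (0) = m(x − (−5)) is tangent when its distance from (0, 0) is 2√5:
[m·(5) − (0)]² = 20(m² + 1)
m² − 4 = 0, so m = 2 or m = −2.
With m = 2: 2x − y = −10. With m = −2: 2x + y = −10.

2x − y = −10 and 2x + y = −10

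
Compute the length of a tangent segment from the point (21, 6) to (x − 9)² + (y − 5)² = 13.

2√33

With centre O = (9, 5), |OP|² = 145 and r² = 13.
Power of the point: PT² = |PO|² − r² = 132, so PT = 2√33.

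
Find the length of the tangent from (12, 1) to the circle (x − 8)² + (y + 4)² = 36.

The centre is (8, −4) and r = 6. The square of the distance from P to the centre is 16 + 25 = 41.
The tangent meets the radius at right angles, so tangent² = |PO|² − r² = 41 − 36 = 5.

√5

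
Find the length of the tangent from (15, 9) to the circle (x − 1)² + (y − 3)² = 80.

With centre O = (1, 3), |OP|² = 232 and r² = 80.
By the tangent–radius right angle, tangent length = √(|PO|² − r²) = √152 = 2√38.

2√38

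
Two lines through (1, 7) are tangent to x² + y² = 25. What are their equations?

4x + 3y = 25 and 3x − 4y = −25

A line y − (7) = m(x − (1)) is tangent when its distance from (0, 0) is 5:
[m·(−1) − (−7)]² = 25(m² + 1)
12m² + 7m − 12 = 0, so m = −4/3 or m = 3/4.
Through (1, 7) these give 4x + 3y = 25 and 3x − 4y = −25.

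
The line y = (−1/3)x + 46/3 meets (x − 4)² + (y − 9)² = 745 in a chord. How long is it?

17√10

The distance from (4, 9) to the line is 15/√10, and r² = 745.
Half the chord is √(r² − d²) = √(1445/2), so the full chord is 17√10.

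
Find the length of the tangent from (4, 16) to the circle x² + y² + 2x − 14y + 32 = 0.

2√22

The centre is (−1, 7) and r = 3√2. The square of the distance from P to the centre is 25 + 81 = 106.
By the tangent–radius right angle, tangent length = √(|PO|² − r²) = √88 = 2√22.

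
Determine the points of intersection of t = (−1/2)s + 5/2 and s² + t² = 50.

From the line, t = (5 − s)/2. Substituting:
5s² − 10s − 175 = 0  ⟹  s² − 2s − 35 = 0
s = 7 or s = −5, giving (7, −1) and (−5, 5).

(−5, 5) and (7, −1)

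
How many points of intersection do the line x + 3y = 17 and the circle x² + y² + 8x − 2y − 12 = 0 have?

0

Substituting the line into the circle gives 10x² + 44x + 79 = 0.
Discriminant = (44)² − 4·10·(79) = −1224 < 0.
No real roots: the line does not meet the circle.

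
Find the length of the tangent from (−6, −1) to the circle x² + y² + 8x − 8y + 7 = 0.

With centre O = (−4, 4), |OP|² = 29 and r² = 25.
The tangent meets the radius at right angles, so tangent² = |PO|² − r² = 29 − 25 = 4.

2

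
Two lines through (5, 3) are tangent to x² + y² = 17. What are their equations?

4x − y = 17 and x + 4y = 17

Let a tangent through (5, 3) have slope m. Its distance from (0, 0) must equal √17:
(−5m − (−3))² = 17(m² + 1)
4m² − 15m − 4 = 0, so m = 4 or m = −1/4.
Through (5, 3) these give 4x − y = 17 and x + 4y = 17.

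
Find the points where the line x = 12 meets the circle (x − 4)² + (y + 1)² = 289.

The line gives x = 12. Substituting into the circle:
y² + 2y − 224 = 0
y = 14 or y = −16, giving (12, 14) and (12, −16).

(12, −16) and (12, 14)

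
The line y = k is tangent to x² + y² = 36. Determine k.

k = −6 or k = 6

The line touches the circle iff its distance from (0, 0) is 6:
|0·0 + 1·0 − k| / √1 = 6
|k| = 6, so k = 6 or k = −6.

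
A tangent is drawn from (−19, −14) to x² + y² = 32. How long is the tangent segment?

The centre is (0, 0) and r = 4√2. The square of the distance from P to the centre is 361 + 196 = 557.
By the tangent–radius right angle, tangent length = √(|PO|² − r²) = √525 = 5√21.

5√21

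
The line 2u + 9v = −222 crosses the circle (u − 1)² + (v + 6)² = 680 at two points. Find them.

From the line, v = (−222 − 2u)/9. Substituting:
85u² + 510u − 26775 = 0  ⟹  u² + 6u − 315 = 0
u = 15 or u = −21, giving (15, −28) and (−21, −20).

(−21, −20) and (15, −28)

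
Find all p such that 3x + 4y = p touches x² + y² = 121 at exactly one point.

For a tangent, require d(centre, line) = r = 11.
|3·0 + 4·0 − p| / √25 = 11
|p| = 11·5, so p = 55 or p = −55.

p = −55 or p = 55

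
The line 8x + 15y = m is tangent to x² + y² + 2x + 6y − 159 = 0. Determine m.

m = −274 or m = 168

For a tangent, require d(centre, line) = r = 13.
|8·(−1) + 15·(−3) − m| / √289 = 13
|m − (−53)| = 13·17, so m = 168 or m = −274.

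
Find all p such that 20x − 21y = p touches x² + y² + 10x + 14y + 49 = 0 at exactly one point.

p = −98 or p = 192

The line touches the circle iff its distance from (−5, −7) is 5:
|20·(−5) − 21·(−7) − p| / √841 = 5
|p − (47)| = 5·29, so p = 192 or p = −98.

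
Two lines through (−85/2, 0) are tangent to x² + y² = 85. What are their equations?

2x − 9y = −85 and 2x + 9y = −85

Write the tangent as mx − y + (0 − m·(−85/2)) = 0 and set its distance from the centre to √85:
(85/2m − (0))² = 85(m² + 1)
81m² − 4 = 0, so m = 2/9 or m = −2/9.
With m = 2/9: 2x − 9y = −85. With m = −2/9: 2x + 9y = −85.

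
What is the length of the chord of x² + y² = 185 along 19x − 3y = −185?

√370

Substitute y = (185 + 19x)/3:
370x² + 7030x + 32560 = 0  ⟹  x² + 19x + 88 = 0
x = −8 or x = −11, giving (−8, 11) and (−11, −8).
Chord length = distance between (−8, 11) and (−11, −8) = √370 = √370.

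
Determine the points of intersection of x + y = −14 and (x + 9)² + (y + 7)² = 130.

(−16, 2) and (0, −14)

From the line, y = −x − 14. Substituting:
2x² + 32x = 0  ⟹  x² + 16x = 0
x = 0 or x = −16, giving (0, −14) and (−16, 2).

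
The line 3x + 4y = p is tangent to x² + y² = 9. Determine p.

p = −15 or p = 15

The line touches the circle iff its distance from (0, 0) is 3:
|3·0 + 4·0 − p| / √25 = 3
|p| = 3·5, so p = 15 or p = −15.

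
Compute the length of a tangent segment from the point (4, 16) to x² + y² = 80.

8√3

The centre is (0, 0) and r = 4√5. The square of the distance from P to the centre is 16 + 256 = 272.
The tangent meets the radius at right angles, so tangent² = |PO|² − r² = 272 − 80 = 192.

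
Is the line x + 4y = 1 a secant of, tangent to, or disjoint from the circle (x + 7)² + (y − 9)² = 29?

disjoint

Substituting the line into the circle gives 17x² + 294x + 1545 = 0.
Discriminant = (294)² − 4·17·(1545) = −18624 < 0.
No real roots: the line does not meet the circle.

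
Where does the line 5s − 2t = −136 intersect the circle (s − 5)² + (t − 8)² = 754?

(−22, 13) and (−18, 23)

From the line, t = (136 + 5s)/2. Substituting:
29s² + 1160s + 11484 = 0  ⟹  s² + 40s + 396 = 0
s = −18 or s = −22, giving (−18, 23) and (−22, 13).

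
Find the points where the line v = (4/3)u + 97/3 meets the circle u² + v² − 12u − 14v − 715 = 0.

(−22, 3) and (2, 35)

Substitute v = (97 + 4u)/3:
25u² + 500u − 1100 = 0  ⟹  u² + 20u − 44 = 0
u = 2 or u = −22, giving (2, 35) and (−22, 3).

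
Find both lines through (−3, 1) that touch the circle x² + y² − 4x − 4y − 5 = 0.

Write the tangent as mx − y + (1 − m·(−3)) = 0 and set its distance from the centre to √13:
[m·(5) − (1)]² = 13(m² + 1)
6m² − 5m − 6 = 0, so m = 3/2 or m = −2/3.
With m = 3/2: 3x − 2y = −11. With m = −2/3: 2x + 3y = −3.

3x − 2y = −11 and 2x + 3y = −3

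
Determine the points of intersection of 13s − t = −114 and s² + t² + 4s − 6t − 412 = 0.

From the line, t = 13s + 114. Substituting:
170s² + 2890s + 11900 = 0  ⟹  s² + 17s + 70 = 0
s = −7 or s = −10, giving (−7, 23) and (−10, −16).

(−10, −16) and (−7, 23)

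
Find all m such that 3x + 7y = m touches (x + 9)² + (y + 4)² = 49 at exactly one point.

Tangency holds when the distance from the centre (−9, −4) to the line equals the radius 7:
|3·(−9) + 7·(−4) − m| / √58 = 7
|m − (−55)| = 7√58.

m = −55 ± 7√58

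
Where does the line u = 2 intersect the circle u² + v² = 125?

The line gives u = 2. Substituting into the circle:
v² − 121 = 0
v = 11 or v = −11, giving (2, 11) and (2, −11).

(2, −11) and (2, 11)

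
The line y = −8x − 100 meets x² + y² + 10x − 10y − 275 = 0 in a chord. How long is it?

Express y = −8x − 100 and substitute into the circle:
65x² + 1690x + 10725 = 0  ⟹  x² + 26x + 165 = 0
x = −11 or x = −15, giving (−11, −12) and (−15, 20).
Chord length = distance between (−11, −12) and (−15, 20) = √1040 = 4√65.

4√65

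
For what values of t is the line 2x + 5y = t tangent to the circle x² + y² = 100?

t = ±10√29

The line touches the circle iff its distance from (0, 0) is 10:
|2·0 + 5·0 − t| / √29 = 10
|t| = 10√29.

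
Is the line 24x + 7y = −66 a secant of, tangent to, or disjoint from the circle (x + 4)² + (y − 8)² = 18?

secant

d² = (24·(−4) + 7·8 − (−66))²/625 = 676/625; r² = 18.
Since d² < r², the line cuts the circle twice.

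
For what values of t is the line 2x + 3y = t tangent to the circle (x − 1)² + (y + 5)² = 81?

Tangency holds when the distance from the centre (1, −5) to the line equals the radius 9:
|2·1 + 3·(−5) − t| / √13 = 9
|t − (−13)| = 9√13.

t = −13 ± 9√13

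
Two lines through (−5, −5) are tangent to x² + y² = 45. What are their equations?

x + 2y = −15 and 2x + y = −15

Let a tangent through (−5, −5) have slope m. Its distance from (0, 0) must equal 3√5:
[m·(5) − (5)]² = 45(m² + 1)
2m² + 5m + 2 = 0, so m = −1/2 or m = −2.
With m = −1/2: x + 2y = −15. With m = −2: 2x + y = −15.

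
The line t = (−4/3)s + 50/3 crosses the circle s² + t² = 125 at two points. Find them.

(5, 10) and (11, 2)

From the line, t = (50 − 4s)/3. Substituting:
25s² − 400s + 1375 = 0  ⟹  s² − 16s + 55 = 0
s = 11 or s = 5, giving (11, 2) and (5, 10).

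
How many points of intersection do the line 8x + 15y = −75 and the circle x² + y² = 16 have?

Centre (0, 0), r² = 16. Distance² from centre to line = (75)²/289 = 5625/289.
Since d² > r², the line lies outside the circle.

0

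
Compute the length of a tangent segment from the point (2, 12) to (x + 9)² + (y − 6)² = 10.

Centre (−9, 6), r² = 10. |PO|² = (11)² + (6)² = 157.
Power of the point: PT² = |PO|² − r² = 147, so PT = 7√3.

7√3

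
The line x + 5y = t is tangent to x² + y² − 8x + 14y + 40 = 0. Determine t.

t = −31 ± 5√26

Tangency holds when the distance from the centre (4, −7) to the line equals the radius 5:
|1·4 + 5·(−7) − t| / √26 = 5
|t − (−31)| = 5√26.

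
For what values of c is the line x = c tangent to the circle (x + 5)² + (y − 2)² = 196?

c = −19 or c = 9

For a tangent, require d(centre, line) = r = 14.
|1·(−5) + 0·2 − c| / √1 = 14
|c − (−5)| = 14, so c = 9 or c = −19.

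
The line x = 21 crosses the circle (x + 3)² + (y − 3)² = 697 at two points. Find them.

The line gives x = 21. Substituting into the circle:
y² − 6y − 112 = 0
y = 14 or y = −8, giving (21, 14) and (21, −8).

(21, −8) and (21, 14)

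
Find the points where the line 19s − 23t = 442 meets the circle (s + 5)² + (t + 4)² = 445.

Substitute t = (−442 + 19s)/23:
890s² − 8010s − 99680 = 0  ⟹  s² − 9s − 112 = 0
s = 16 or s = −7, giving (16, −6) and (−7, −25).

(−7, −25) and (16, −6)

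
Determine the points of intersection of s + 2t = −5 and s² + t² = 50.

(−7, 1) and (5, −5)

From the line, t = (−5 − s)/2. Substituting:
5s² + 10s − 175 = 0  ⟹  s² + 2s − 35 = 0
s = 5 or s = −7, giving (5, −5) and (−7, 1).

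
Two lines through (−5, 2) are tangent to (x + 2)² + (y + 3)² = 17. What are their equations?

4x − y = −22 and x + 4y = 3

Let a tangent through (−5, 2) have slope m. Its distance from (−2, −3) must equal √17:
[m·(3) − (−5)]² = 17(m² + 1)
4m² − 15m − 4 = 0, so m = 4 or m = −1/4.
Through (−5, 2) these give 4x − y = −22 and x + 4y = 3.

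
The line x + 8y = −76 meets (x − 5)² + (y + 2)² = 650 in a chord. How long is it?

6√65

Centre (5, −2), r² = 650. Perpendicular distance d from centre to line = |65| / √65 = 65/√65.
Chord = 2√(r² − d²) = 2·√(585) = 6√65.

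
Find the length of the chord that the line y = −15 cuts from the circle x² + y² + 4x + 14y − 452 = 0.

The distance from (−2, −7) to the line is 8, and r² = 505.
Half the chord is √(r² − d²) = √(441), so the full chord is 42.

42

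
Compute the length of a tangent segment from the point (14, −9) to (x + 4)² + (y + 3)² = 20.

With centre O = (−4, −3), |OP|² = 360 and r² = 20.
Power of the point: PT² = |PO|² − r² = 340, so PT = 2√85.

2√85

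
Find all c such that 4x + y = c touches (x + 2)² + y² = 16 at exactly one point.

The line touches the circle iff its distance from (−2, 0) is 4:
|4·(−2) + 1·0 − c| / √17 = 4
|c − (−8)| = 4√17.

c = −8 ± 4√17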